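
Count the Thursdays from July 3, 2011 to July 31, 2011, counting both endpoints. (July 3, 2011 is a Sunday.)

July 3, 2011 is a Sunday; the first Thursday on or after it is July 7, 2011 (4 days later).
From July 7, 2011 to July 31, 2011 is 31 − 7 = 24 days.
24 ÷ 7 = 3 full weeks with remainder 3, so 3 more Thursdays after the first → 4.

4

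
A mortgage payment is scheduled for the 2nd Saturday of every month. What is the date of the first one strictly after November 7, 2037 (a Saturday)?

November 2037 starts on a Sunday; its first Saturday is the 7th, so the 2nd Saturday is the 14th — November 14, 2037.
November 14, 2037 is after November 7, 2037, so that is the next one.

November 14, 2037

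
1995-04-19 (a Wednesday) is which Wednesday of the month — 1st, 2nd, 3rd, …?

Day 19 falls in week ⌈19/7⌉ of the month.
Days 1–7 hold the 1st Wednesday, 8–14 the 2nd, 15–21 the 3rd, 22–28 the 4th, 29–31 the 5th.
19 is in the range for the 3rd.

3rd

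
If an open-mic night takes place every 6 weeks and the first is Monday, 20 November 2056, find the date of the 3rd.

12 February 2057

The 3rd occurrence is 2 intervals after the first: 2 × 42 = 84 days after 20 November 2056.
November has 30 days — 10 days to the end of November leaves 74.
December has 31 days (43 left).
January has 31 days (12 left).
12 days into February → 12 February 2057.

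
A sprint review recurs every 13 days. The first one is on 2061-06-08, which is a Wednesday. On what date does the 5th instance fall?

The 5th occurrence is 4 intervals after the first: 4 × 13 = 52 days after 2061-06-08.
June has 30 days — 22 days to the end of June leaves 30.
30 days into July → 2061-07-30.

2061-07-30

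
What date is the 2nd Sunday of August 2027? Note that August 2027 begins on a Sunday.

2027-08-08

August 2027 begins on a Sunday, so the first Sunday is August 1.
The 2nd Sunday is 1 weeks later: 1 + 7 = 8.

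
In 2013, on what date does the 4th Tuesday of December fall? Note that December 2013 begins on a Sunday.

December 2013 begins on a Sunday, so the first Tuesday is December 3 (2 days later).
The 4th Tuesday is 3 weeks later: 3 + 21 = 24.

December 24, 2013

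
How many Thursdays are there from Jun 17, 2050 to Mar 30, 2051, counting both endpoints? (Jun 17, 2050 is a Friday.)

Jun 17, 2050 is a Friday; the first Thursday on or after it is Jun 23, 2050 (6 days later).
From Jun 23, 2050 to Mar 30, 2051: 7 + 31 + 31 + 30 + 31 + 30 + 31 + 31 + 28 + 30 = 280 days (rest of Jun, Jul, Aug, Sep, Oct, Nov, Dec, Jan, Feb, Mar).
280 ÷ 7 = 40 full weeks with remainder 0, so 40 more Thursdays after the first → 41.

41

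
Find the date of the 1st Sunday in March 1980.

March 2, 1980

The first Sunday of March 1980 is March 2.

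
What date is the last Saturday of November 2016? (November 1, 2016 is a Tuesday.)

2016-11-26

November 2016 begins on a Tuesday, so the first Saturday is November 5 (4 days later).
November 2016 has 30 days. Adding weeks: 5, 12, 19, 26 — the last one ≤ 30 is the 26th.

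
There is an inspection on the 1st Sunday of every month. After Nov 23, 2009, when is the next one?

Nov 2009 starts on a Sunday, so its 1st Sunday is Nov 1, 2009.
That is not after Nov 23, 2009, so look at Dec 2009.
Dec 2009 starts on a Tuesday, so its 1st Sunday is Dec 6, 2009 (5 days in).

Dec 6, 2009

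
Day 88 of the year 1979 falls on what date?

January has 31 days (88 − 31 = 57 remain).
February has 28 days (57 − 28 = 29 remain).
29 into March → March 29.

29 March 1979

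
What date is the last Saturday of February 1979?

1979-02-24

February 1979 begins on a Thursday, so the first Saturday is February 3 (2 days later).
February 1979 has 28 days. Adding weeks: 3, 10, 17, 24 — the last one ≤ 28 is the 24th.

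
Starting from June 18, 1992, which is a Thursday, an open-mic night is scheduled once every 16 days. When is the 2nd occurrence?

The 2nd occurrence is 1 interval after the first: 1 × 16 = 16 days after June 18, 1992.
June has 30 days — 12 days to the end of June leaves 4.
4 days into July → July 4, 1992.

July 4, 1992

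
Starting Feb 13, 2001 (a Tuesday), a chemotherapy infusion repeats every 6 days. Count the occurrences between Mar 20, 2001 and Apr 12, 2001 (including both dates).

4

Occurrences land 6·i days after Feb 13, 2001 for i = 0, 1, 2, …
Mar 20, 2001 is 35 days after the start; 35 ÷ 6 = 5 remainder 5; since the remainder is 5, round up to i = 6. First occurrence in the window: #7 on Mar 21, 2001 (6×6 = 36 days in).
Apr 12, 2001 is 58 days after the start; 58 ÷ 6 = 9 remainder 4. Last occurrence in the window: #10 on Apr 8, 2001.
Occurrences #7 through #10: 4 in total.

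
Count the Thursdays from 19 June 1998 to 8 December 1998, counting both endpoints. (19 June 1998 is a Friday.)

24

19 June 1998 is a Friday; the first Thursday on or after it is 25 June 1998 (6 days later).
From 25 June 1998 to 8 December 1998: 5 + 31 + 31 + 30 + 31 + 30 + 8 = 166 days (rest of June, July, August, September, October, November, December).
166 ÷ 7 = 23 full weeks with remainder 5, so 23 more Thursdays after the first → 24.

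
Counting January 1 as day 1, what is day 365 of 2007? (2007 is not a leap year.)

January has 31 days (365 − 31 = 334 remain).
February has 28 days (334 − 28 = 306 remain).
March has 31 days (306 − 31 = 275 remain).
April has 30 days (275 − 30 = 245 remain).
May has 31 days (245 − 31 = 214 remain).
June has 30 days (214 − 30 = 184 remain).
July has 31 days (184 − 31 = 153 remain).
August has 31 days (153 − 31 = 122 remain).
September has 30 days (122 − 30 = 92 remain).
October has 31 days (92 − 31 = 61 remain).
November has 30 days (61 − 30 = 31 remain).
31 into December → December 31.

31 December 2007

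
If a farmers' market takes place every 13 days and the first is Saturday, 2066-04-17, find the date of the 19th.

2066-12-07

The 19th occurrence is 18 intervals after the first: 18 × 13 = 234 days after 2066-04-17.
April has 30 days — 13 days to the end of April leaves 221.
May has 31 days (190 left).
June has 30 days (160 left).
July has 31 days (129 left).
August has 31 days (98 left).
September has 30 days (68 left).
October has 31 days (37 left).
November has 30 days (7 left).
7 days into December → 2066-12-07.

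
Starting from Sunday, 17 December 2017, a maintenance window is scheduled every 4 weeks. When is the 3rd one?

11 February 2018

The 3rd occurrence is 2 intervals after the first: 2 × 28 = 56 days after 17 December 2017.
December has 31 days — 14 days to the end of December leaves 42.
January has 31 days (11 left).
11 days into February → 11 February 2018.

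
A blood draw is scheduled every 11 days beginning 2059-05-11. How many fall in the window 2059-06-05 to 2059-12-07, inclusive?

Occurrences land 11·i days after 2059-05-11 for i = 0, 1, 2, …
2059-06-05 is 25 days after the start; 25 ÷ 11 = 2 remainder 3; since the remainder is 3, round up to i = 3. First occurrence in the window: #4 on 2059-06-13 (3×11 = 33 days in).
2059-12-07 is 210 days after the start; 210 ÷ 11 = 19 remainder 1. Last occurrence in the window: #20 on 2059-12-06.
Occurrences #4 through #20: 17 in total.

17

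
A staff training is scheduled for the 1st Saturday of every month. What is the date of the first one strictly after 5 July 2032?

July 2032 starts on a Thursday, so its 1st Saturday is 3 July 2032 (2 days in).
That is not after 5 July 2032, so look at August 2032.
August 2032 starts on a Sunday, so its 1st Saturday is 7 August 2032 (6 days in).

7 August 2032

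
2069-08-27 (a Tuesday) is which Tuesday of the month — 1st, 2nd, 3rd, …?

4th

Day 27 falls in week ⌈27/7⌉ of the month.
Days 1–7 hold the 1st Tuesday, 8–14 the 2nd, 15–21 the 3rd, 22–28 the 4th, 29–31 the 5th.
27 is in the range for the 4th.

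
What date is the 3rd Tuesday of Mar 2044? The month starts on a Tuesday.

Mar 15, 2044

Mar 2044 begins on a Tuesday, so the first Tuesday is Mar 1.
The 3rd Tuesday is 2 weeks later: 1 + 14 = 15.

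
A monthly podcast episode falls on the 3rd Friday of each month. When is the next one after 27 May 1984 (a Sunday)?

May 1984 starts on a Tuesday; its first Friday is the 4th, so the 3rd Friday is the 18th — 18 May 1984.
That is not after 27 May 1984, so look at June 1984.
June 1984 starts on a Friday; its first Friday is the 1st, so the 3rd Friday is the 15th — 15 June 1984.

15 June 1984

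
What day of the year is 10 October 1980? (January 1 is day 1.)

Days in months before October: 31 + 29 + 31 + 30 + 31 + 30 + 31 + 31 + 30 = 274.
Plus 10 days into October → day 284.

284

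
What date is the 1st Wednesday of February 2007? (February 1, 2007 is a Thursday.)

7 February 2007

February 2007 begins on a Thursday, so the first Wednesday is February 7 (6 days later).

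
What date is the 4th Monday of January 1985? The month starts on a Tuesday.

1985-01-28

January 1985 begins on a Tuesday, so the first Monday is January 7 (6 days later).
The 4th Monday is 3 weeks later: 7 + 21 = 28.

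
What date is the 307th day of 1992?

1992-11-02

January has 31 days (307 − 31 = 276 remain).
February has 29 days (276 − 29 = 247 remain).
March has 31 days (247 − 31 = 216 remain).
April has 30 days (216 − 30 = 186 remain).
May has 31 days (186 − 31 = 155 remain).
June has 30 days (155 − 30 = 125 remain).
July has 31 days (125 − 31 = 94 remain).
August has 31 days (94 − 31 = 63 remain).
September has 30 days (63 − 30 = 33 remain).
October has 31 days (33 − 31 = 2 remain).
2 into November → November 2.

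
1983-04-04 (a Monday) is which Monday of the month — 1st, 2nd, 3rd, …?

1st

Day 4 falls in week ⌈4/7⌉ of the month.
Days 1–7 hold the 1st Monday, 8–14 the 2nd, 15–21 the 3rd, 22–28 the 4th, 29–31 the 5th.
4 is in the range for the 1st.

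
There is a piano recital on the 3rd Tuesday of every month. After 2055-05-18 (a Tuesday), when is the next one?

2055-06-15

May 2055 starts on a Saturday; its first Tuesday is the 4th, so the 3rd Tuesday is the 18th — 2055-05-18.
That is not after 2055-05-18, so look at June 2055.
June 2055 starts on a Tuesday; its first Tuesday is the 1st, so the 3rd Tuesday is the 15th — 2055-06-15.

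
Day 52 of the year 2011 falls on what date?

Jan has 31 days (52 − 31 = 21 remain).
21 into Feb → Feb 21.

Feb 21, 2011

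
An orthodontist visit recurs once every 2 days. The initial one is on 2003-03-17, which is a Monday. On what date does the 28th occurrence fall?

2003-05-10

The 28th occurrence is 27 intervals after the first: 27 × 2 = 54 days after 2003-03-17.
March has 31 days — 14 days to the end of March leaves 40.
April has 30 days (10 left).
10 days into May → 2003-05-10.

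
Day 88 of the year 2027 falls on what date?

29 March 2027

January has 31 days (88 − 31 = 57 remain).
February has 28 days (57 − 28 = 29 remain).
29 into March → March 29.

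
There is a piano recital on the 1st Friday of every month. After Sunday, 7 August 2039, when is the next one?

2 September 2039

August 2039 starts on a Monday, so its 1st Friday is 5 August 2039 (4 days in).
That is not after 7 August 2039, so look at September 2039.
September 2039 starts on a Thursday, so its 1st Friday is 2 September 2039 (1 day in).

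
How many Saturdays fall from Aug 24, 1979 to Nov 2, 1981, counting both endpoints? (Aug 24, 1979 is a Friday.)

115

Aug 24, 1979 is a Friday; the first Saturday on or after it is Aug 25, 1979 (1 day later).
From Aug 25, 1979 to Nov 2, 1981: 128 + 366 + 306 = 800 days (rest of 1979, 1980, to Nov 2, 1981 in 1981).
800 ÷ 7 = 114 full weeks with remainder 2, so 114 more Saturdays after the first → 115.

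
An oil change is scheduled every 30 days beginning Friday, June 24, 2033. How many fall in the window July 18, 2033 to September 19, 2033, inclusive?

2

Occurrences land 30·i days after June 24, 2033 for i = 0, 1, 2, …
July 18, 2033 is 24 days after the start; 24 ÷ 30 = 0 remainder 24; since the remainder is 24, round up to i = 1. First occurrence in the window: #2 on July 24, 2033 (1×30 = 30 days in).
September 19, 2033 is 87 days after the start; 87 ÷ 30 = 2 remainder 27. Last occurrence in the window: #3 on August 23, 2033.
Occurrences #2 through #3: 2 in total.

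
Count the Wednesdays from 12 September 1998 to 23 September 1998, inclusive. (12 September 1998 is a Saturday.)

12 September 1998 is a Saturday; the first Wednesday on or after it is 16 September 1998 (4 days later).
From 16 September 1998 to 23 September 1998 is 23 − 16 = 7 days.
7 ÷ 7 = 1 full weeks with remainder 0, so 1 more Wednesdays after the first → 2.

2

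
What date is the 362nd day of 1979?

Dec 28, 1979

Jan has 31 days (362 − 31 = 331 remain).
Feb has 28 days (331 − 28 = 303 remain).
Mar has 31 days (303 − 31 = 272 remain).
Apr has 30 days (272 − 30 = 242 remain).
May has 31 days (242 − 31 = 211 remain).
Jun has 30 days (211 − 30 = 181 remain).
Jul has 31 days (181 − 31 = 150 remain).
Aug has 31 days (150 − 31 = 119 remain).
Sep has 30 days (119 − 30 = 89 remain).
Oct has 31 days (89 − 31 = 58 remain).
Nov has 30 days (58 − 30 = 28 remain).
28 into Dec → Dec 28.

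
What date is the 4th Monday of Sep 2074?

The first Monday of Sep 2074 is Sep 3.
The 4th Monday is 3 weeks later: 3 + 21 = 24.

Sep 24, 2074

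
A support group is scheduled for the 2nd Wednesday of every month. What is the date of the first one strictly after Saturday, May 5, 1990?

May 9, 1990

May 1990 starts on a Tuesday; its first Wednesday is the 2nd, so the 2nd Wednesday is the 9th — May 9, 1990.
May 9, 1990 is after May 5, 1990, so that is the next one.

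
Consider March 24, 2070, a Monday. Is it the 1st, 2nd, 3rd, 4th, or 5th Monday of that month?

Day 24 falls in week ⌈24/7⌉ of the month.
Days 1–7 hold the 1st Monday, 8–14 the 2nd, 15–21 the 3rd, 22–28 the 4th, 29–31 the 5th.
24 is in the range for the 4th.

4th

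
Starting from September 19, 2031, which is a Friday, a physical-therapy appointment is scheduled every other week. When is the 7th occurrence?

December 12, 2031

The 7th occurrence is 6 intervals after the first: 6 × 14 = 84 days after September 19, 2031.
September has 30 days — 11 days to the end of September leaves 73.
October has 31 days (42 left).
November has 30 days (12 left).
12 days into December → December 12, 2031.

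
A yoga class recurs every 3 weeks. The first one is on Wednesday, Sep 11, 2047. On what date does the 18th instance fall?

The 18th occurrence is 17 intervals after the first: 17 × 21 = 357 days after Sep 11, 2047.
Sep has 30 days — 19 days to the end of Sep leaves 338.
Oct has 31 days (307 left).
Nov has 30 days (277 left).
Dec has 31 days (246 left).
Jan has 31 days (215 left).
Feb has 29 days (186 left).
Mar has 31 days (155 left).
Apr has 30 days (125 left).
May has 31 days (94 left).
Jun has 30 days (64 left).
Jul has 31 days (33 left).
Aug has 31 days (2 left).
2 days into Sep → Sep 2, 2048.

Sep 2, 2048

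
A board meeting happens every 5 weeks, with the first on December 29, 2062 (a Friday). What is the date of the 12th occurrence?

The 12th occurrence is 11 intervals after the first: 11 × 35 = 385 days after December 29, 2062.
December has 31 days — 2 days to the end of December leaves 383.
January has 31 days (352 left).
February has 28 days (324 left).
March has 31 days (293 left).
April has 30 days (263 left).
May has 31 days (232 left).
June has 30 days (202 left).
July has 31 days (171 left).
August has 31 days (140 left).
September has 30 days (110 left).
October has 31 days (79 left).
November has 30 days (49 left).
December has 31 days (18 left).
18 days into January → January 18, 2064.

January 18, 2064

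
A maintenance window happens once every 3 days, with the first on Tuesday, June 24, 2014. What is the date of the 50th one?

November 18, 2014

The 50th occurrence is 49 intervals after the first: 49 × 3 = 147 days after June 24, 2014.
June has 30 days — 6 days to the end of June leaves 141.
July has 31 days (110 left).
August has 31 days (79 left).
September has 30 days (49 left).
October has 31 days (18 left).
18 days into November → November 18, 2014.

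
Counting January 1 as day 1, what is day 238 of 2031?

January has 31 days (238 − 31 = 207 remain).
February has 28 days (207 − 28 = 179 remain).
March has 31 days (179 − 31 = 148 remain).
April has 30 days (148 − 30 = 118 remain).
May has 31 days (118 − 31 = 87 remain).
June has 30 days (87 − 30 = 57 remain).
July has 31 days (57 − 31 = 26 remain).
26 into August → August 26.

2031-08-26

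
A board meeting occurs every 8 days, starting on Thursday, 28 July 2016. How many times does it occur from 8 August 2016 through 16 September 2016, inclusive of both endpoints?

5

Occurrences land 8·i days after 28 July 2016 for i = 0, 1, 2, …
8 August 2016 is 11 days after the start; 11 ÷ 8 = 1 remainder 3; since the remainder is 3, round up to i = 2. First occurrence in the window: #3 on 13 August 2016 (2×8 = 16 days in).
16 September 2016 is 50 days after the start; 50 ÷ 8 = 6 remainder 2. Last occurrence in the window: #7 on 14 September 2016.
Occurrences #3 through #7: 5 in total.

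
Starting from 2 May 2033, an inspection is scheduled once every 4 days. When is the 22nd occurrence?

25 July 2033

The 22nd occurrence is 21 intervals after the first: 21 × 4 = 84 days after 2 May 2033.
May has 31 days — 29 days to the end of May leaves 55.
June has 30 days (25 left).
25 days into July → 25 July 2033.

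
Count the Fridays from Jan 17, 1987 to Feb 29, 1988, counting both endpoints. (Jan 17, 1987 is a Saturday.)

58

Jan 17, 1987 is a Saturday; the first Friday on or after it is Jan 23, 1987 (6 days later).
From Jan 23, 1987 to Feb 29, 1988: 342 + 60 = 402 days (rest of 1987, to Feb 29, 1988 in 1988).
402 ÷ 7 = 57 full weeks with remainder 3, so 57 more Fridays after the first → 58.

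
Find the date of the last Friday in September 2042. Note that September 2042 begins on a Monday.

2042-09-26

September 2042 begins on a Monday, so the first Friday is September 5 (4 days later).
September 2042 has 30 days. Adding weeks: 5, 12, 19, 26 — the last one ≤ 30 is the 26th.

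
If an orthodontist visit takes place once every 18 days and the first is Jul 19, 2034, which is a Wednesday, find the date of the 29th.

Dec 5, 2035

The 29th occurrence is 28 intervals after the first: 28 × 18 = 504 days after Jul 19, 2034.
Jul has 31 days — 12 days to the end of Jul leaves 492.
From end of Jul to end of 2034 is 153 days (339 left).
Jan has 31 days (308 left).
Feb has 28 days (280 left).
Mar has 31 days (249 left).
Apr has 30 days (219 left).
May has 31 days (188 left).
Jun has 30 days (158 left).
Jul has 31 days (127 left).
Aug has 31 days (96 left).
Sep has 30 days (66 left).
Oct has 31 days (35 left).
Nov has 30 days (5 left).
5 days into Dec → Dec 5, 2035.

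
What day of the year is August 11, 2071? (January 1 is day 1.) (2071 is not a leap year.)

Days in months before August: 31 + 28 + 31 + 30 + 31 + 30 + 31 = 212.
Plus 11 days into August → day 223.

223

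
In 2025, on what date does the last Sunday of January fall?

January 26, 2025

The first Sunday of January 2025 is January 5.
January 2025 has 31 days. Adding weeks: 5, 12, 19, 26 — the last one ≤ 31 is the 26th.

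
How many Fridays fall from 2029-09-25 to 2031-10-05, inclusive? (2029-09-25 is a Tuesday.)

106

2029-09-25 is a Tuesday; the first Friday on or after it is 2029-09-28 (3 days later).
From 2029-09-28 to 2031-10-05: 94 + 365 + 278 = 737 days (rest of 2029, 2030, to 2031-10-05 in 2031).
737 ÷ 7 = 105 full weeks with remainder 2, so 105 more Fridays after the first → 106.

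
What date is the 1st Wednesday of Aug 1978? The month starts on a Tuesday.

Aug 2, 1978

Aug 1978 begins on a Tuesday, so the first Wednesday is Aug 2 (1 day later).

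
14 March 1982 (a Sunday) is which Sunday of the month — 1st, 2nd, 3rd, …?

Day 14 falls in week ⌈14/7⌉ of the month.
Days 1–7 hold the 1st Sunday, 8–14 the 2nd, 15–21 the 3rd, 22–28 the 4th, 29–31 the 5th.
14 is in the range for the 2nd.

2nd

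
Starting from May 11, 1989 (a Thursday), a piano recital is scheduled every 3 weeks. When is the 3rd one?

The 3rd occurrence is 2 intervals after the first: 2 × 21 = 42 days after May 11, 1989.
May has 31 days — 20 days to the end of May leaves 22.
22 days into June → June 22, 1989.

June 22, 1989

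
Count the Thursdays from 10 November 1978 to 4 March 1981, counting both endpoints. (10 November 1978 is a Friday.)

120

10 November 1978 is a Friday; the first Thursday on or after it is 16 November 1978 (6 days later).
From 16 November 1978 to 4 March 1981: 45 + 365 + 366 + 63 = 839 days (rest of 1978, 1979, 1980, to 4 March 1981 in 1981).
839 ÷ 7 = 119 full weeks with remainder 6, so 119 more Thursdays after the first → 120.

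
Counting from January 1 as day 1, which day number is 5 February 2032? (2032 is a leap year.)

36

Days in months before February: 31 = 31.
Plus 5 days into February → day 36.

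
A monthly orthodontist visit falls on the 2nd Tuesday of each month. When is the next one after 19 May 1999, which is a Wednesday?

May 1999 starts on a Saturday; its first Tuesday is the 4th, so the 2nd Tuesday is the 11th — 11 May 1999.
That is not after 19 May 1999, so look at June 1999.
June 1999 starts on a Tuesday; its first Tuesday is the 1st, so the 2nd Tuesday is the 8th — 8 June 1999.

8 June 1999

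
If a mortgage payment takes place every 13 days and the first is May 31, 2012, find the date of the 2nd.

June 13, 2012

The 2nd occurrence is 1 interval after the first: 1 × 13 = 13 days after May 31, 2012.
May has 31 days — 0 days to the end of May leaves 13.
13 days into June → June 13, 2012.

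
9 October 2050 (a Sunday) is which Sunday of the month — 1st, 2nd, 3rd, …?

Day 9 falls in week ⌈9/7⌉ of the month.
Days 1–7 hold the 1st Sunday, 8–14 the 2nd, 15–21 the 3rd, 22–28 the 4th, 29–31 the 5th.
9 is in the range for the 2nd.

2nd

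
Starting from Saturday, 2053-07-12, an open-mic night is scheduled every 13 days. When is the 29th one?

The 29th occurrence is 28 intervals after the first: 28 × 13 = 364 days after 2053-07-12.
July has 31 days — 19 days to the end of July leaves 345.
August has 31 days (314 left).
September has 30 days (284 left).
October has 31 days (253 left).
November has 30 days (223 left).
December has 31 days (192 left).
January has 31 days (161 left).
February has 28 days (133 left).
March has 31 days (102 left).
April has 30 days (72 left).
May has 31 days (41 left).
June has 30 days (11 left).
11 days into July → 2054-07-11.

2054-07-11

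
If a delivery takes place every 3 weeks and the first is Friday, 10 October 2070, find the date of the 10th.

17 April 2071

The 10th occurrence is 9 intervals after the first: 9 × 21 = 189 days after 10 October 2070.
October has 31 days — 21 days to the end of October leaves 168.
November has 30 days (138 left).
December has 31 days (107 left).
January has 31 days (76 left).
February has 28 days (48 left).
March has 31 days (17 left).
17 days into April → 17 April 2071.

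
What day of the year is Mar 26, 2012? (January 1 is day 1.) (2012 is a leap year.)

86

Days in months before Mar: 31 + 29 = 60.
Plus 26 days into Mar → day 86.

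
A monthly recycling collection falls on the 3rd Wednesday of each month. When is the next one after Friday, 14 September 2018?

19 September 2018

September 2018 starts on a Saturday; its first Wednesday is the 5th, so the 3rd Wednesday is the 19th — 19 September 2018.
19 September 2018 is after 14 September 2018, so that is the next one.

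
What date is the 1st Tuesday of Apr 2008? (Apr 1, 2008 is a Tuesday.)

Apr 1, 2008

Apr 2008 begins on a Tuesday, so the first Tuesday is Apr 1.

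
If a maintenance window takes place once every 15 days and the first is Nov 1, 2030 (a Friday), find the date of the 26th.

Nov 11, 2031

The 26th occurrence is 25 intervals after the first: 25 × 15 = 375 days after Nov 1, 2030.
Nov has 30 days — 29 days to the end of Nov leaves 346.
Dec has 31 days (315 left).
Jan has 31 days (284 left).
Feb has 28 days (256 left).
Mar has 31 days (225 left).
Apr has 30 days (195 left).
May has 31 days (164 left).
Jun has 30 days (134 left).
Jul has 31 days (103 left).
Aug has 31 days (72 left).
Sep has 30 days (42 left).
Oct has 31 days (11 left).
11 days into Nov → Nov 11, 2031.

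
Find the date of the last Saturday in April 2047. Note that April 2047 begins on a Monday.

April 2047 begins on a Monday, so the first Saturday is April 6 (5 days later).
April 2047 has 30 days. Adding weeks: 6, 13, 20, 27 — the last one ≤ 30 is the 27th.

April 27, 2047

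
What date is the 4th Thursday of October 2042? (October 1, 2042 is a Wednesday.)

2042-10-23

October 2042 begins on a Wednesday, so the first Thursday is October 2 (1 day later).
The 4th Thursday is 3 weeks later: 2 + 21 = 23.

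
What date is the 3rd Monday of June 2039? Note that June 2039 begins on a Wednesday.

June 2039 begins on a Wednesday, so the first Monday is June 6 (5 days later).
The 3rd Monday is 2 weeks later: 6 + 14 = 20.

June 20, 2039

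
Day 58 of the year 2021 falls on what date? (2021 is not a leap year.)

2021-02-27

January has 31 days (58 − 31 = 27 remain).
27 into February → February 27.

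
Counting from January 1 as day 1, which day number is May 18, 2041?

138

Days in months before May: 31 + 28 + 31 + 30 = 120.
Plus 18 days into May → day 138.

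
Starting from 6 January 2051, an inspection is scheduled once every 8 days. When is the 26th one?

25 July 2051

The 26th occurrence is 25 intervals after the first: 25 × 8 = 200 days after 6 January 2051.
January has 31 days — 25 days to the end of January leaves 175.
February has 28 days (147 left).
March has 31 days (116 left).
April has 30 days (86 left).
May has 31 days (55 left).
June has 30 days (25 left).
25 days into July → 25 July 2051.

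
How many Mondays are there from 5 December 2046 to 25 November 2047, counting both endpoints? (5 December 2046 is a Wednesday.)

5 December 2046 is a Wednesday; the first Monday on or after it is 10 December 2046 (5 days later).
From 10 December 2046 to 25 November 2047: 21 + 329 = 350 days (rest of 2046, to 25 November 2047 in 2047).
350 ÷ 7 = 50 full weeks with remainder 0, so 50 more Mondays after the first → 51.

51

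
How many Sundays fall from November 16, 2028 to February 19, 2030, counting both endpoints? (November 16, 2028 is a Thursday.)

66

November 16, 2028 is a Thursday; the first Sunday on or after it is November 19, 2028 (3 days later).
From November 19, 2028 to February 19, 2030: 42 + 365 + 50 = 457 days (rest of 2028, 2029, to February 19, 2030 in 2030).
457 ÷ 7 = 65 full weeks with remainder 2, so 65 more Sundays after the first → 66.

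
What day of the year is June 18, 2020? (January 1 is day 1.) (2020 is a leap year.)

Days in months before June: 31 + 29 + 31 + 30 + 31 = 152.
Plus 18 days into June → day 170.

170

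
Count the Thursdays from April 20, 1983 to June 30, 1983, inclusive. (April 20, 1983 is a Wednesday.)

11

April 20, 1983 is a Wednesday; the first Thursday on or after it is April 21, 1983 (1 day later).
From April 21, 1983 to June 30, 1983: 9 + 31 + 30 = 70 days (rest of April, May, June).
70 ÷ 7 = 10 full weeks with remainder 0, so 10 more Thursdays after the first → 11.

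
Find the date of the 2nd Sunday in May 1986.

May 1986 begins on a Thursday, so the first Sunday is May 4 (3 days later).
The 2nd Sunday is 1 weeks later: 4 + 7 = 11.

1986-05-11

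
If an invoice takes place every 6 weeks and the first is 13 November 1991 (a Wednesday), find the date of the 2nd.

The 2nd occurrence is 1 interval after the first: 1 × 42 = 42 days after 13 November 1991.
November has 30 days — 17 days to the end of November leaves 25.
25 days into December → 25 December 1991.

25 December 1991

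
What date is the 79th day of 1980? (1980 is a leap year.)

January has 31 days (79 − 31 = 48 remain).
February has 29 days (48 − 29 = 19 remain).
19 into March → March 19.

1980-03-19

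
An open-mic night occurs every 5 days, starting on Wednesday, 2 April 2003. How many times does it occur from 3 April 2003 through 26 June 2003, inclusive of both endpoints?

Occurrences land 5·i days after 2 April 2003 for i = 0, 1, 2, …
3 April 2003 is 1 day after the start; 1 ÷ 5 = 0 remainder 1; since the remainder is 1, round up to i = 1. First occurrence in the window: #2 on 7 April 2003 (1×5 = 5 days in).
26 June 2003 is 85 days after the start; 85 ÷ 5 = 17 remainder 0. Last occurrence in the window: #18 on 26 June 2003.
Occurrences #2 through #18: 17 in total.

17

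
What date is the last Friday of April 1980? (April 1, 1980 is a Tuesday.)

April 1980 begins on a Tuesday, so the first Friday is April 4 (3 days later).
April 1980 has 30 days. Adding weeks: 4, 11, 18, 25 — the last one ≤ 30 is the 25th.

1980-04-25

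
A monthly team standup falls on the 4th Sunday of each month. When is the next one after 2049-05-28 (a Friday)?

2049-06-27

May 2049 starts on a Saturday; its first Sunday is the 2nd, so the 4th Sunday is the 23rd — 2049-05-23.
That is not after 2049-05-28, so look at June 2049.
June 2049 starts on a Tuesday; its first Sunday is the 6th, so the 4th Sunday is the 27th — 2049-06-27.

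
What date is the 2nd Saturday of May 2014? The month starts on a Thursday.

May 10, 2014

May 2014 begins on a Thursday, so the first Saturday is May 3 (2 days later).
The 2nd Saturday is 1 weeks later: 3 + 7 = 10.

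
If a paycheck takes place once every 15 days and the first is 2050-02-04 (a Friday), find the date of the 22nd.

2050-12-16

The 22nd occurrence is 21 intervals after the first: 21 × 15 = 315 days after 2050-02-04.
February has 28 days — 24 days to the end of February leaves 291.
March has 31 days (260 left).
April has 30 days (230 left).
May has 31 days (199 left).
June has 30 days (169 left).
July has 31 days (138 left).
August has 31 days (107 left).
September has 30 days (77 left).
October has 31 days (46 left).
November has 30 days (16 left).
16 days into December → 2050-12-16.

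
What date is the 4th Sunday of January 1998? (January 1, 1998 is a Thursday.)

January 1998 begins on a Thursday, so the first Sunday is January 4 (3 days later).
The 4th Sunday is 3 weeks later: 4 + 21 = 25.

1998-01-25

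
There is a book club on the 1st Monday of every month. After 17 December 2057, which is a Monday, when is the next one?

7 January 2058

December 2057 starts on a Saturday, so its 1st Monday is 3 December 2057 (2 days in).
That is not after 17 December 2057, so look at January 2058.
January 2058 starts on a Tuesday, so its 1st Monday is 7 January 2058 (6 days in).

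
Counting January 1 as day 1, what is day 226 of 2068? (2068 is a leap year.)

Aug 13, 2068

Jan has 31 days (226 − 31 = 195 remain).
Feb has 29 days (195 − 29 = 166 remain).
Mar has 31 days (166 − 31 = 135 remain).
Apr has 30 days (135 − 30 = 105 remain).
May has 31 days (105 − 31 = 74 remain).
Jun has 30 days (74 − 30 = 44 remain).
Jul has 31 days (44 − 31 = 13 remain).
13 into Aug → Aug 13.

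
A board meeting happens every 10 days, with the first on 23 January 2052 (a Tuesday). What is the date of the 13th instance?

The 13th occurrence is 12 intervals after the first: 12 × 10 = 120 days after 23 January 2052.
January has 31 days — 8 days to the end of January leaves 112.
February has 29 days (83 left).
March has 31 days (52 left).
April has 30 days (22 left).
22 days into May → 22 May 2052.

22 May 2052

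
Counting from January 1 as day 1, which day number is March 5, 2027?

64

Days in months before March: 31 + 28 = 59.
Plus 5 days into March → day 64.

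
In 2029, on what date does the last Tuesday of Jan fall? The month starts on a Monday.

Jan 2029 begins on a Monday, so the first Tuesday is Jan 2 (1 day later).
Jan 2029 has 31 days. Adding weeks: 2, 9, 16, 23, 30 — the last one ≤ 31 is the 30th.

Jan 30, 2029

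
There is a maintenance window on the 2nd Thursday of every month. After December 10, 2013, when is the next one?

December 2013 starts on a Sunday; its first Thursday is the 5th, so the 2nd Thursday is the 12th — December 12, 2013.
December 12, 2013 is after December 10, 2013, so that is the next one.

December 12, 2013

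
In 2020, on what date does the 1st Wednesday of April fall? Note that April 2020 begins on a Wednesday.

1 April 2020

April 2020 begins on a Wednesday, so the first Wednesday is April 1.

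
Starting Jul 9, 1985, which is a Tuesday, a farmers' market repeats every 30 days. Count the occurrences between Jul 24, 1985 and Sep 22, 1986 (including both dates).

Occurrences land 30·i days after Jul 9, 1985 for i = 0, 1, 2, …
Jul 24, 1985 is 15 days after the start; 15 ÷ 30 = 0 remainder 15; since the remainder is 15, round up to i = 1. First occurrence in the window: #2 on Aug 8, 1985 (1×30 = 30 days in).
Sep 22, 1986 is 440 days after the start; 440 ÷ 30 = 14 remainder 20. Last occurrence in the window: #15 on Sep 2, 1986.
Occurrences #2 through #15: 14 in total.

14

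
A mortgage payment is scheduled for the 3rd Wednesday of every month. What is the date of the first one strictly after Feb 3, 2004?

Feb 18, 2004

Feb 2004 starts on a Sunday; its first Wednesday is the 4th, so the 3rd Wednesday is the 18th — Feb 18, 2004.
Feb 18, 2004 is after Feb 3, 2004, so that is the next one.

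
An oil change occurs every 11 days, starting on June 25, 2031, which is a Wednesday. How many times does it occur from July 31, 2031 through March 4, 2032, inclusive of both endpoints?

Occurrences land 11·i days after June 25, 2031 for i = 0, 1, 2, …
July 31, 2031 is 36 days after the start; 36 ÷ 11 = 3 remainder 3; since the remainder is 3, round up to i = 4. First occurrence in the window: #5 on August 8, 2031 (4×11 = 44 days in).
March 4, 2032 is 253 days after the start; 253 ÷ 11 = 23 remainder 0. Last occurrence in the window: #24 on March 4, 2032.
Occurrences #5 through #24: 20 in total.

20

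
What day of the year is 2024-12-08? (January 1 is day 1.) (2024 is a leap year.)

Days in months before December: 31 + 29 + 31 + 30 + 31 + 30 + 31 + 31 + 30 + 31 + 30 = 335.
Plus 8 days into December → day 343.

343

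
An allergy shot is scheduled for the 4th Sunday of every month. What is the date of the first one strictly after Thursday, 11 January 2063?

28 January 2063

January 2063 starts on a Monday; its first Sunday is the 7th, so the 4th Sunday is the 28th — 28 January 2063.
28 January 2063 is after 11 January 2063, so that is the next one.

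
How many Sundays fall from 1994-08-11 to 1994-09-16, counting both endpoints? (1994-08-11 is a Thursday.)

1994-08-11 is a Thursday; the first Sunday on or after it is 1994-08-14 (3 days later).
From 1994-08-14 to 1994-09-16: 17 + 16 = 33 days (rest of August, September).
33 ÷ 7 = 4 full weeks with remainder 5, so 4 more Sundays after the first → 5.

5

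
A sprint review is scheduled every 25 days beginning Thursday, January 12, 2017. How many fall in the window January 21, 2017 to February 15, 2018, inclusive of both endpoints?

15

Occurrences land 25·i days after January 12, 2017 for i = 0, 1, 2, …
January 21, 2017 is 9 days after the start; 9 ÷ 25 = 0 remainder 9; since the remainder is 9, round up to i = 1. First occurrence in the window: #2 on February 6, 2017 (1×25 = 25 days in).
February 15, 2018 is 399 days after the start; 399 ÷ 25 = 15 remainder 24. Last occurrence in the window: #16 on January 22, 2018.
Occurrences #2 through #16: 15 in total.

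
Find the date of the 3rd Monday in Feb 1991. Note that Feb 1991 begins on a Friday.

Feb 18, 1991

Feb 1991 begins on a Friday, so the first Monday is Feb 4 (3 days later).
The 3rd Monday is 2 weeks later: 4 + 14 = 18.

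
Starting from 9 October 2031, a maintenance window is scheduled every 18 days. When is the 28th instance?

6 February 2033

The 28th occurrence is 27 intervals after the first: 27 × 18 = 486 days after 9 October 2031.
October has 31 days — 22 days to the end of October leaves 464.
From end of October to end of 2031 is 61 days (403 left).
2032 has 366 days (37 left).
January has 31 days (6 left).
6 days into February → 6 February 2033.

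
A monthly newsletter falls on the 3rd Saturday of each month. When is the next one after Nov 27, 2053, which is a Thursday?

Dec 20, 2053

Nov 2053 starts on a Saturday; its first Saturday is the 1st, so the 3rd Saturday is the 15th — Nov 15, 2053.
That is not after Nov 27, 2053, so look at Dec 2053.
Dec 2053 starts on a Monday; its first Saturday is the 6th, so the 3rd Saturday is the 20th — Dec 20, 2053.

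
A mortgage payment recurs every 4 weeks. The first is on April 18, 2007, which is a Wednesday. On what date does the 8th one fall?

October 31, 2007

The 8th occurrence is 7 intervals after the first: 7 × 28 = 196 days after April 18, 2007.
April has 30 days — 12 days to the end of April leaves 184.
May has 31 days (153 left).
June has 30 days (123 left).
July has 31 days (92 left).
August has 31 days (61 left).
September has 30 days (31 left).
31 days into October → October 31, 2007.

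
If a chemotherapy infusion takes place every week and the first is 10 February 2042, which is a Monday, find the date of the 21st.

The 21st occurrence is 20 intervals after the first: 20 × 7 = 140 days after 10 February 2042.
February has 28 days — 18 days to the end of February leaves 122.
March has 31 days (91 left).
April has 30 days (61 left).
May has 31 days (30 left).
30 days into June → 30 June 2042.

30 June 2042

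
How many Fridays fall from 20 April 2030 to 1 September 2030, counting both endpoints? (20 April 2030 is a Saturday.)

20 April 2030 is a Saturday; the first Friday on or after it is 26 April 2030 (6 days later).
From 26 April 2030 to 1 September 2030: 4 + 31 + 30 + 31 + 31 + 1 = 128 days (rest of April, May, June, July, August, September).
128 ÷ 7 = 18 full weeks with remainder 2, so 18 more Fridays after the first → 19.

19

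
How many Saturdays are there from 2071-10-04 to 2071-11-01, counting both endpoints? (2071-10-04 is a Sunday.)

2071-10-04 is a Sunday; the first Saturday on or after it is 2071-10-10 (6 days later).
From 2071-10-10 to 2071-11-01: 21 + 1 = 22 days (rest of October, November).
22 ÷ 7 = 3 full weeks with remainder 1, so 3 more Saturdays after the first → 4.

4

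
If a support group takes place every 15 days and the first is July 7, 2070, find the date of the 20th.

April 18, 2071

The 20th occurrence is 19 intervals after the first: 19 × 15 = 285 days after July 7, 2070.
July has 31 days — 24 days to the end of July leaves 261.
August has 31 days (230 left).
September has 30 days (200 left).
October has 31 days (169 left).
November has 30 days (139 left).
December has 31 days (108 left).
January has 31 days (77 left).
February has 28 days (49 left).
March has 31 days (18 left).
18 days into April → April 18, 2071.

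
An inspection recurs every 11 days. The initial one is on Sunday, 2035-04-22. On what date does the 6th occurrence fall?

2035-06-16

The 6th occurrence is 5 intervals after the first: 5 × 11 = 55 days after 2035-04-22.
April has 30 days — 8 days to the end of April leaves 47.
May has 31 days (16 left).
16 days into June → 2035-06-16.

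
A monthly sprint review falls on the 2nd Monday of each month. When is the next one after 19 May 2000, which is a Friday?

May 2000 starts on a Monday; its first Monday is the 1st, so the 2nd Monday is the 8th — 8 May 2000.
That is not after 19 May 2000, so look at June 2000.
June 2000 starts on a Thursday; its first Monday is the 5th, so the 2nd Monday is the 12th — 12 June 2000.

12 June 2000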